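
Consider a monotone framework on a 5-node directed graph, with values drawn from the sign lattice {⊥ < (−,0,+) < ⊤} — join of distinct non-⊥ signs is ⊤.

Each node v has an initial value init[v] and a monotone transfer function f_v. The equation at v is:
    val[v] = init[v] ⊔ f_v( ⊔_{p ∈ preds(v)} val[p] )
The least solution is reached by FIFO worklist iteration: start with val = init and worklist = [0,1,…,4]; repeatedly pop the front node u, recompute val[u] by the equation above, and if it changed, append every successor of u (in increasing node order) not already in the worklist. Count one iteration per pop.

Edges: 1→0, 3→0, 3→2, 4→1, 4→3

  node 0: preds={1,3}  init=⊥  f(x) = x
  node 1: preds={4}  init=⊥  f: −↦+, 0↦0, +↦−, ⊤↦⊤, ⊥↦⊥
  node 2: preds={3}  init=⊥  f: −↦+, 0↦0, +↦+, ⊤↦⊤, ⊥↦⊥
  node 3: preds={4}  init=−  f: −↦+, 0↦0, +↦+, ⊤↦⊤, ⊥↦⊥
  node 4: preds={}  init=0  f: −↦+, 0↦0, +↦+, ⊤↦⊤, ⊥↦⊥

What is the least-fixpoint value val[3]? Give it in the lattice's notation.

Iteration log — 7 steps:
  step 1. node 0  ⊔preds=−  new=−  old=⊥  +wl: 
  step 2. node 1  ⊔preds=0  new=0  old=⊥  +wl: 0
  step 3. node 2  ⊔preds=−  new=+  old=⊥  +wl: 
  step 4. node 3  ⊔preds=0  new=⊤  old=−  +wl: 2
  step 5. node 4  ⊔preds=⊥  new=0  stable
  step 6. node 0  ⊔preds=⊤  new=⊤  old=−  +wl: 
  step 7. node 2  ⊔preds=⊤  new=⊤  old=+  +wl: 

Least fixpoint reached:
  node 0: ⊤
  node 1: 0
  node 2: ⊤
  node 3: ⊤
  node 4: 0

⊤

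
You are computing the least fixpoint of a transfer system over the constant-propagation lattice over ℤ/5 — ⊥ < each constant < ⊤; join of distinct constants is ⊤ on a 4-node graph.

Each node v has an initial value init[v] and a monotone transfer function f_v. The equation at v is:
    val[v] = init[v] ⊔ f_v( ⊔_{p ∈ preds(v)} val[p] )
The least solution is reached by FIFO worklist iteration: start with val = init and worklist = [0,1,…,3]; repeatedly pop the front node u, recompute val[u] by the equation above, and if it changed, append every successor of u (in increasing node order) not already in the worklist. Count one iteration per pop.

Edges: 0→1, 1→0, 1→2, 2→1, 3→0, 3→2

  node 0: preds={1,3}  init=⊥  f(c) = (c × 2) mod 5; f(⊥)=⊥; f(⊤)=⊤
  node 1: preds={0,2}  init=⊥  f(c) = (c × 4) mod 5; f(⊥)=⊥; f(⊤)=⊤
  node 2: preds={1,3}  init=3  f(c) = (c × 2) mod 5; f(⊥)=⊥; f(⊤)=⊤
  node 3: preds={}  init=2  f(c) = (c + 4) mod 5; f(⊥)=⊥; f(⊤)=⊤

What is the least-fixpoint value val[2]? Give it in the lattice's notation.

Trace (6 dequeues):
  [1] u=0 | in 2 | out 4 | prev ⊥ | push {}
  [2] u=1 | in ⊤ | out ⊤ | prev ⊥ | push {0}
  [3] u=2 | in ⊤ | out ⊤ | prev 3 | push {1}
  [4] u=3 | in ⊥ | out 2 | ==
  [5] u=0 | in ⊤ | out ⊤ | prev 4 | push {}
  [6] u=1 | in ⊤ | out ⊤ | ==

Converged values:
  [0] ⊤
  [1] ⊤
  [2] ⊤
  [3] 2

⊤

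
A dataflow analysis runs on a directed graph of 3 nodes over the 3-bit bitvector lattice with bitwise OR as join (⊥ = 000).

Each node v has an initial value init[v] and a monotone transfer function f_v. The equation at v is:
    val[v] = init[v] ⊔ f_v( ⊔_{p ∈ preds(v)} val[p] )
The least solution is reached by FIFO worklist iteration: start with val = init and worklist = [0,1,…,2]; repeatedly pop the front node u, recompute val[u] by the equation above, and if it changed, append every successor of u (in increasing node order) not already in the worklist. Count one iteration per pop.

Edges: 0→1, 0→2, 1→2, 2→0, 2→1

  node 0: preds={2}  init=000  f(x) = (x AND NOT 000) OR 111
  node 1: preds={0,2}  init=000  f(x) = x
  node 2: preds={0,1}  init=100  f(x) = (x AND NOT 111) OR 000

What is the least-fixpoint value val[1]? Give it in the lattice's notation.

Worklist (3 pops):
  #1 pop 0: in=100 → 111 (was 000); enqueue []
  #2 pop 1: in=111 → 111 (was 000); enqueue []
  #3 pop 2: in=111 → 100 (no change)

Fixpoint:
  val[0] = 111
  val[1] = 111
  val[2] = 100

111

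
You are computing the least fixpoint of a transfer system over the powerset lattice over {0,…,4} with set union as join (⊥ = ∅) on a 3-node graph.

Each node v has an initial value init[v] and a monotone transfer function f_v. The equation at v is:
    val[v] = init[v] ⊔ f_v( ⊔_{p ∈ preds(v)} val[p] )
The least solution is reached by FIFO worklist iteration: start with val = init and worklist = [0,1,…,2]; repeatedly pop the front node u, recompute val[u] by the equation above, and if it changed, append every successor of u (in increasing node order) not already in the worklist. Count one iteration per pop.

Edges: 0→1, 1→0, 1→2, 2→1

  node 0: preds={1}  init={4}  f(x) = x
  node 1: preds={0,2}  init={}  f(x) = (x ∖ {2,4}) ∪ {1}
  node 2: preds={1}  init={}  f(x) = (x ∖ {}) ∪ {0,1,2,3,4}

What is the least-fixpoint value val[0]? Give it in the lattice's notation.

Trace (8 dequeues):
  [1] u=0 | in {} | out {4} | ==
  [2] u=1 | in {4} | out {1} | prev {} | push {0}
  [3] u=2 | in {1} | out {0,1,2,3,4} | prev {} | push {1}
  [4] u=0 | in {1} | out {1,4} | prev {4} | push {}
  [5] u=1 | in {0,1,2,3,4} | out {0,1,3} | prev {1} | push {0,2}
  [6] u=0 | in {0,1,3} | out {0,1,3,4} | prev {1,4} | push {1}
  [7] u=2 | in {0,1,3} | out {0,1,2,3,4} | ==
  [8] u=1 | in {0,1,2,3,4} | out {0,1,3} | ==

Converged values:
  [0] {0,1,3,4}
  [1] {0,1,3}
  [2] {0,1,2,3,4}

{0,1,3,4}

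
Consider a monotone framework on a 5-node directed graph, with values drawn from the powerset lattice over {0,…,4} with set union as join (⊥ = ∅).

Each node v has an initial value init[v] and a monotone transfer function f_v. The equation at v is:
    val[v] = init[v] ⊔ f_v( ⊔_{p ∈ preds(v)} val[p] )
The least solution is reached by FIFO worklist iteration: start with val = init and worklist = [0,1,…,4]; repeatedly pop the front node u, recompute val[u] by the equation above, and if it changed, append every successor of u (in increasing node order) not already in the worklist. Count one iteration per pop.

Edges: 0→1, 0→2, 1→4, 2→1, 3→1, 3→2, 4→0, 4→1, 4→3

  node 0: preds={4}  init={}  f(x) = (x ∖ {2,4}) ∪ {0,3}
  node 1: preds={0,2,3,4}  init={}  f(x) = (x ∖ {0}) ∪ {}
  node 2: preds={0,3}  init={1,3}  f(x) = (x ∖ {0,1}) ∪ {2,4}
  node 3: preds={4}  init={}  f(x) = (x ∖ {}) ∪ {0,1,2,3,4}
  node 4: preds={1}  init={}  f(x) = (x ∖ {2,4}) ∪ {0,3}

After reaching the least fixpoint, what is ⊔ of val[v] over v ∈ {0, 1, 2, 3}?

Iteration log — 12 steps:
  step 1. node 0  ⊔preds={}  new={0,3}  old={}  +wl: 
  step 2. node 1  ⊔preds={0,1,3}  new={1,3}  old={}  +wl: 
  step 3. node 2  ⊔preds={0,3}  new={1,2,3,4}  old={1,3}  +wl: 1
  step 4. node 3  ⊔preds={}  new={0,1,2,3,4}  old={}  +wl: 2
  step 5. node 4  ⊔preds={1,3}  new={0,1,3}  old={}  +wl: 0,3
  step 6. node 1  ⊔preds={0,1,2,3,4}  new={1,2,3,4}  old={1,3}  +wl: 4
  step 7. node 2  ⊔preds={0,1,2,3,4}  new={1,2,3,4}  stable
  step 8. node 0  ⊔preds={0,1,3}  new={0,1,3}  old={0,3}  +wl: 1,2
  step 9. node 3  ⊔preds={0,1,3}  new={0,1,2,3,4}  stable
  step 10. node 4  ⊔preds={1,2,3,4}  new={0,1,3}  stable
  step 11. node 1  ⊔preds={0,1,2,3,4}  new={1,2,3,4}  stable
  step 12. node 2  ⊔preds={0,1,2,3,4}  new={1,2,3,4}  stable

Least fixpoint reached:
  node 0: {0,1,3}
  node 1: {1,2,3,4}
  node 2: {1,2,3,4}
  node 3: {0,1,2,3,4}
  node 4: {0,1,3}

{0,1,2,3,4}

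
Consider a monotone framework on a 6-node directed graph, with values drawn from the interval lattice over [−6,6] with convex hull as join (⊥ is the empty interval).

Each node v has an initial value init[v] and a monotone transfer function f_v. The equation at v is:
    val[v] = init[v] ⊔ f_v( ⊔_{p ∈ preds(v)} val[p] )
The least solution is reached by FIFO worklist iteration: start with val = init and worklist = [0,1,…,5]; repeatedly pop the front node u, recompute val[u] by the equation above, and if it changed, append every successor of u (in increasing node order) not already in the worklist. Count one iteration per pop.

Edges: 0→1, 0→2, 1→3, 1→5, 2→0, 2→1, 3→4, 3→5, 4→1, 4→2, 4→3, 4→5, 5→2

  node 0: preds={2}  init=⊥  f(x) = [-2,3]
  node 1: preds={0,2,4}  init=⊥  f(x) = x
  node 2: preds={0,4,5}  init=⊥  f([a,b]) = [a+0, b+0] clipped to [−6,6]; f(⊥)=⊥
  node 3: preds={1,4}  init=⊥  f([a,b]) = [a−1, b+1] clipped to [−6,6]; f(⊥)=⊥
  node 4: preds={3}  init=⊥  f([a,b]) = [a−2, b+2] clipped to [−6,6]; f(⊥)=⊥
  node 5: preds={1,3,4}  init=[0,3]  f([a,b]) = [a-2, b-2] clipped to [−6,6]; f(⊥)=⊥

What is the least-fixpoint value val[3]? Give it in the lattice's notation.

Trace (18 dequeues):
  [1] u=0 | in ⊥ | out [-2,3] | prev ⊥ | push {}
  [2] u=1 | in [-2,3] | out [-2,3] | prev ⊥ | push {}
  [3] u=2 | in [-2,3] | out [-2,3] | prev ⊥ | push {0,1}
  [4] u=3 | in [-2,3] | out [-3,4] | prev ⊥ | push {}
  [5] u=4 | in [-3,4] | out [-5,6] | prev ⊥ | push {2,3}
  [6] u=5 | in [-5,6] | out [-6,4] | prev [0,3] | push {}
  [7] u=0 | in [-2,3] | out [-2,3] | ==
  [8] u=1 | in [-5,6] | out [-5,6] | prev [-2,3] | push {5}
  [9] u=2 | in [-6,6] | out [-6,6] | prev [-2,3] | push {0,1}
  [10] u=3 | in [-5,6] | out [-6,6] | prev [-3,4] | push {4}
  [11] u=5 | in [-6,6] | out [-6,4] | ==
  [12] u=0 | in [-6,6] | out [-2,3] | ==
  [13] u=1 | in [-6,6] | out [-6,6] | prev [-5,6] | push {3,5}
  [14] u=4 | in [-6,6] | out [-6,6] | prev [-5,6] | push {1,2}
  [15] u=3 | in [-6,6] | out [-6,6] | ==
  [16] u=5 | in [-6,6] | out [-6,4] | ==
  [17] u=1 | in [-6,6] | out [-6,6] | ==
  [18] u=2 | in [-6,6] | out [-6,6] | ==

Converged values:
  [0] [-2,3]
  [1] [-6,6]
  [2] [-6,6]
  [3] [-6,6]
  [4] [-6,6]
  [5] [-6,4]

[-6,6]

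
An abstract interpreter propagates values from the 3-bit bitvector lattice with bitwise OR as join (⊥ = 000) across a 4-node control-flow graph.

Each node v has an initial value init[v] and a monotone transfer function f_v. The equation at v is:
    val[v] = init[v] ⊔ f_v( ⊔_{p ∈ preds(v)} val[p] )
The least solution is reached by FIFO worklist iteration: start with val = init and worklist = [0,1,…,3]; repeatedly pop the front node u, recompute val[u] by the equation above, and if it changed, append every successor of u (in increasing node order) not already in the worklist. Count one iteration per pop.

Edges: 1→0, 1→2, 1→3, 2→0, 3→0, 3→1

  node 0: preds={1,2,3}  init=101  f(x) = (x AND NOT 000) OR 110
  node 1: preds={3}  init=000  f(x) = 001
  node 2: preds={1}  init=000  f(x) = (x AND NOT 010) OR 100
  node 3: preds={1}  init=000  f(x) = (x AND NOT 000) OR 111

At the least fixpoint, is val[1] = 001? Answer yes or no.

Worklist (6 pops):
  #1 pop 0: in=000 → 111 (was 101); enqueue []
  #2 pop 1: in=000 → 001 (was 000); enqueue [0]
  #3 pop 2: in=001 → 101 (was 000); enqueue []
  #4 pop 3: in=001 → 111 (was 000); enqueue [1]
  #5 pop 0: in=111 → 111 (no change)
  #6 pop 1: in=111 → 001 (no change)

Fixpoint:
  val[0] = 111
  val[1] = 001
  val[2] = 101
  val[3] = 111

yes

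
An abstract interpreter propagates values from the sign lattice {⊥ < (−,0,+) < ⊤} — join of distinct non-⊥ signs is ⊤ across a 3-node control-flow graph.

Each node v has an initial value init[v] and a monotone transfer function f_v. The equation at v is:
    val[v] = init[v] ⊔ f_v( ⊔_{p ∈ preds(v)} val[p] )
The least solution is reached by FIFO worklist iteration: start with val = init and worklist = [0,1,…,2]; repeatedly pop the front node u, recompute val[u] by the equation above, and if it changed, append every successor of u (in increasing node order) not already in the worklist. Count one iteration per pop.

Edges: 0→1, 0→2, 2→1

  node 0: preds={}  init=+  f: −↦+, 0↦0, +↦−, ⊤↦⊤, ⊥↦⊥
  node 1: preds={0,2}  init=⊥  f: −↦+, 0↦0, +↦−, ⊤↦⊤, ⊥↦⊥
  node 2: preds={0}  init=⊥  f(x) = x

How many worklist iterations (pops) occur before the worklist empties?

4

Trace (4 dequeues):
  [1] u=0 | in ⊥ | out + | ==
  [2] u=1 | in + | out − | prev ⊥ | push {}
  [3] u=2 | in + | out + | prev ⊥ | push {1}
  [4] u=1 | in + | out − | ==

Converged values:
  [0] +
  [1] −
  [2] +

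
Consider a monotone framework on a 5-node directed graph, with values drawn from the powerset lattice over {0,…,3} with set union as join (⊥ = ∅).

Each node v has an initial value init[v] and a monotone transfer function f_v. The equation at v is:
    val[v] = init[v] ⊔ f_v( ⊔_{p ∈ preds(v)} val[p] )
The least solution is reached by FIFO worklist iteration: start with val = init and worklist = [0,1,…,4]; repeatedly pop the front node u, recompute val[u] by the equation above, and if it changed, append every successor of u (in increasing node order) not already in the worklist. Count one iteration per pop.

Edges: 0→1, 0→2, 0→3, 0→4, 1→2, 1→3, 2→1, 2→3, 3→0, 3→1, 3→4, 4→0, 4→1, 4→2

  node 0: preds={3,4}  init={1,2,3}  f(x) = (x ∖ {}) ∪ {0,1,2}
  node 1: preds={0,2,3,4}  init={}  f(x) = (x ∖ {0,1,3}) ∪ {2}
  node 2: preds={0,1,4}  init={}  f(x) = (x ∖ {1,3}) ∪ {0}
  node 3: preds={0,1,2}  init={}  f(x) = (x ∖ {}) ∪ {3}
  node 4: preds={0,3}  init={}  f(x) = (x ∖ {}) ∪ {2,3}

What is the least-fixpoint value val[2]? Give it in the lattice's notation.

{0,2}

Trace (8 dequeues):
  [1] u=0 | in {} | out {0,1,2,3} | prev {1,2,3} | push {}
  [2] u=1 | in {0,1,2,3} | out {2} | prev {} | push {}
  [3] u=2 | in {0,1,2,3} | out {0,2} | prev {} | push {1}
  [4] u=3 | in {0,1,2,3} | out {0,1,2,3} | prev {} | push {0}
  [5] u=4 | in {0,1,2,3} | out {0,1,2,3} | prev {} | push {2}
  [6] u=1 | in {0,1,2,3} | out {2} | ==
  [7] u=0 | in {0,1,2,3} | out {0,1,2,3} | ==
  [8] u=2 | in {0,1,2,3} | out {0,2} | ==

Converged values:
  [0] {0,1,2,3}
  [1] {2}
  [2] {0,2}
  [3] {0,1,2,3}
  [4] {0,1,2,3}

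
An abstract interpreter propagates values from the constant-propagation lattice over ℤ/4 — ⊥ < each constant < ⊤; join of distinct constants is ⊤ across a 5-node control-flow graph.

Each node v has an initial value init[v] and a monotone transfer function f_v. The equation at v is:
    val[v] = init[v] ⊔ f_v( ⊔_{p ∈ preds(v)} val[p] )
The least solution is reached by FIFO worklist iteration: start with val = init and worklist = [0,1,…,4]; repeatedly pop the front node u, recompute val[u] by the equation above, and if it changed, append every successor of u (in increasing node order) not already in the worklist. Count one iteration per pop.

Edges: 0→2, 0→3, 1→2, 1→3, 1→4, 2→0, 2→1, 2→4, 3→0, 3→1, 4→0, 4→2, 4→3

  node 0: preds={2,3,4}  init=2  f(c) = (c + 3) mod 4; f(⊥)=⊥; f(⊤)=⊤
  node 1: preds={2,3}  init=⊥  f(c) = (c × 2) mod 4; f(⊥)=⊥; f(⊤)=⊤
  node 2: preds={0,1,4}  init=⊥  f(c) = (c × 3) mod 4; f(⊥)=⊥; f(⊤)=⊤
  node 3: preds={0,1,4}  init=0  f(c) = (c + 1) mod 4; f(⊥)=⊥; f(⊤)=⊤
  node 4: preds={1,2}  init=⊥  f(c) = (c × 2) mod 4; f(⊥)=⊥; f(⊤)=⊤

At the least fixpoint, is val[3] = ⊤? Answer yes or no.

Iteration log — 10 steps:
  step 1. node 0  ⊔preds=0  new=⊤  old=2  +wl: 
  step 2. node 1  ⊔preds=0  new=0  old=⊥  +wl: 
  step 3. node 2  ⊔preds=⊤  new=⊤  old=⊥  +wl: 0,1
  step 4. node 3  ⊔preds=⊤  new=⊤  old=0  +wl: 
  step 5. node 4  ⊔preds=⊤  new=⊤  old=⊥  +wl: 2,3
  step 6. node 0  ⊔preds=⊤  new=⊤  stable
  step 7. node 1  ⊔preds=⊤  new=⊤  old=0  +wl: 4
  step 8. node 2  ⊔preds=⊤  new=⊤  stable
  step 9. node 3  ⊔preds=⊤  new=⊤  stable
  step 10. node 4  ⊔preds=⊤  new=⊤  stable

Least fixpoint reached:
  node 0: ⊤
  node 1: ⊤
  node 2: ⊤
  node 3: ⊤
  node 4: ⊤

yes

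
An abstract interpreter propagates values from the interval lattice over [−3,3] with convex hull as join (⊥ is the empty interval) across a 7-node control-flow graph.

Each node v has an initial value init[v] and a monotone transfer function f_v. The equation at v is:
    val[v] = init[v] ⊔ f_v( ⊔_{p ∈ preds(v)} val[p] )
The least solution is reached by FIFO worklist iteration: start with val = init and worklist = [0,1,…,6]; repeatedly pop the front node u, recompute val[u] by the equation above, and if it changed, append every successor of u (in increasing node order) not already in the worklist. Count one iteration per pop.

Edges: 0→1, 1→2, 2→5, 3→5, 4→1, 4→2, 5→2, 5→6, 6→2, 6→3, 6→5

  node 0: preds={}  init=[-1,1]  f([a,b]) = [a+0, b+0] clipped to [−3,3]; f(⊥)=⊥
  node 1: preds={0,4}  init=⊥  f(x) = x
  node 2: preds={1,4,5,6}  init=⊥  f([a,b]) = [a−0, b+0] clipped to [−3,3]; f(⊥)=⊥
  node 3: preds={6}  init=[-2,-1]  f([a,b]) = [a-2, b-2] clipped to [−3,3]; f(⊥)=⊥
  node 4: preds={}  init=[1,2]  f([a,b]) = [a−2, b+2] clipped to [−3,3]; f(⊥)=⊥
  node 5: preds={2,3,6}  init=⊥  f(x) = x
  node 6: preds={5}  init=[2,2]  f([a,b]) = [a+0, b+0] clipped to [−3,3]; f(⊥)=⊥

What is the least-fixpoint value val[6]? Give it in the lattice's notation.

Worklist (15 pops):
  #1 pop 0: in=⊥ → [-1,1] (no change)
  #2 pop 1: in=[-1,2] → [-1,2] (was ⊥); enqueue []
  #3 pop 2: in=[-1,2] → [-1,2] (was ⊥); enqueue []
  #4 pop 3: in=[2,2] → [-2,0] (was [-2,-1]); enqueue []
  #5 pop 4: in=⊥ → [1,2] (no change)
  #6 pop 5: in=[-2,2] → [-2,2] (was ⊥); enqueue [2]
  #7 pop 6: in=[-2,2] → [-2,2] (was [2,2]); enqueue [3,5]
  #8 pop 2: in=[-2,2] → [-2,2] (was [-1,2]); enqueue []
  #9 pop 3: in=[-2,2] → [-3,0] (was [-2,0]); enqueue []
  #10 pop 5: in=[-3,2] → [-3,2] (was [-2,2]); enqueue [2,6]
  #11 pop 2: in=[-3,2] → [-3,2] (was [-2,2]); enqueue [5]
  #12 pop 6: in=[-3,2] → [-3,2] (was [-2,2]); enqueue [2,3]
  #13 pop 5: in=[-3,2] → [-3,2] (no change)
  #14 pop 2: in=[-3,2] → [-3,2] (no change)
  #15 pop 3: in=[-3,2] → [-3,0] (no change)

Fixpoint:
  val[0] = [-1,1]
  val[1] = [-1,2]
  val[2] = [-3,2]
  val[3] = [-3,0]
  val[4] = [1,2]
  val[5] = [-3,2]
  val[6] = [-3,2]

[-3,2]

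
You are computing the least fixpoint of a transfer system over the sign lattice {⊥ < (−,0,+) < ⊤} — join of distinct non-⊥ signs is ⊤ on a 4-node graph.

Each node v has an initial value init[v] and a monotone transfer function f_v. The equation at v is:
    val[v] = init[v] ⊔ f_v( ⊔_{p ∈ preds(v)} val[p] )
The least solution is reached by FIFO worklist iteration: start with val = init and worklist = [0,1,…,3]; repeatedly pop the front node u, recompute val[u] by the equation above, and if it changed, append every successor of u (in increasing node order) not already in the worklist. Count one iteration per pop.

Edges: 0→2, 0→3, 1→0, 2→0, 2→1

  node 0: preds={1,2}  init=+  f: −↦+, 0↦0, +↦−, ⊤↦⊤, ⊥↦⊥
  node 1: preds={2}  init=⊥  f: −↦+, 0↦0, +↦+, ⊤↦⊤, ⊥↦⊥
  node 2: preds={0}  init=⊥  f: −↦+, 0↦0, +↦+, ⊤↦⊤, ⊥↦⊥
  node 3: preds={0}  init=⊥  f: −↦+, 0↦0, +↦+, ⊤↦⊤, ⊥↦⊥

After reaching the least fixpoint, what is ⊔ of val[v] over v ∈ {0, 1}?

⊤

Worklist (11 pops):
  #1 pop 0: in=⊥ → + (no change)
  #2 pop 1: in=⊥ → ⊥ (no change)
  #3 pop 2: in=+ → + (was ⊥); enqueue [0,1]
  #4 pop 3: in=+ → + (was ⊥); enqueue []
  #5 pop 0: in=+ → ⊤ (was +); enqueue [2,3]
  #6 pop 1: in=+ → + (was ⊥); enqueue [0]
  #7 pop 2: in=⊤ → ⊤ (was +); enqueue [1]
  #8 pop 3: in=⊤ → ⊤ (was +); enqueue []
  #9 pop 0: in=⊤ → ⊤ (no change)
  #10 pop 1: in=⊤ → ⊤ (was +); enqueue [0]
  #11 pop 0: in=⊤ → ⊤ (no change)

Fixpoint:
  val[0] = ⊤
  val[1] = ⊤
  val[2] = ⊤
  val[3] = ⊤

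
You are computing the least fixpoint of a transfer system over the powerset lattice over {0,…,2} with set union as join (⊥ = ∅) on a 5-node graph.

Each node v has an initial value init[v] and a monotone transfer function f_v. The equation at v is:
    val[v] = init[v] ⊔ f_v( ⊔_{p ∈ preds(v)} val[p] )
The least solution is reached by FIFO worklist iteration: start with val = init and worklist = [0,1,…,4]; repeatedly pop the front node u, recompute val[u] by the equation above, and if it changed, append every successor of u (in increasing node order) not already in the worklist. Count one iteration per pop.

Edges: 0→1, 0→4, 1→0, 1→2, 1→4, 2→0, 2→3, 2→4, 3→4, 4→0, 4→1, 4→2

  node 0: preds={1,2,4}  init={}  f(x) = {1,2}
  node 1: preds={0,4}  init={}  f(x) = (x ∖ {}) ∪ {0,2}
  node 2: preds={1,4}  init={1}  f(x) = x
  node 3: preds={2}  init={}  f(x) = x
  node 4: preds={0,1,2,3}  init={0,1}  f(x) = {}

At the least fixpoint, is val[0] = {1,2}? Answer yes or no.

Trace (6 dequeues):
  [1] u=0 | in {0,1} | out {1,2} | prev {} | push {}
  [2] u=1 | in {0,1,2} | out {0,1,2} | prev {} | push {0}
  [3] u=2 | in {0,1,2} | out {0,1,2} | prev {1} | push {}
  [4] u=3 | in {0,1,2} | out {0,1,2} | prev {} | push {}
  [5] u=4 | in {0,1,2} | out {0,1} | ==
  [6] u=0 | in {0,1,2} | out {1,2} | ==

Converged values:
  [0] {1,2}
  [1] {0,1,2}
  [2] {0,1,2}
  [3] {0,1,2}
  [4] {0,1}

yes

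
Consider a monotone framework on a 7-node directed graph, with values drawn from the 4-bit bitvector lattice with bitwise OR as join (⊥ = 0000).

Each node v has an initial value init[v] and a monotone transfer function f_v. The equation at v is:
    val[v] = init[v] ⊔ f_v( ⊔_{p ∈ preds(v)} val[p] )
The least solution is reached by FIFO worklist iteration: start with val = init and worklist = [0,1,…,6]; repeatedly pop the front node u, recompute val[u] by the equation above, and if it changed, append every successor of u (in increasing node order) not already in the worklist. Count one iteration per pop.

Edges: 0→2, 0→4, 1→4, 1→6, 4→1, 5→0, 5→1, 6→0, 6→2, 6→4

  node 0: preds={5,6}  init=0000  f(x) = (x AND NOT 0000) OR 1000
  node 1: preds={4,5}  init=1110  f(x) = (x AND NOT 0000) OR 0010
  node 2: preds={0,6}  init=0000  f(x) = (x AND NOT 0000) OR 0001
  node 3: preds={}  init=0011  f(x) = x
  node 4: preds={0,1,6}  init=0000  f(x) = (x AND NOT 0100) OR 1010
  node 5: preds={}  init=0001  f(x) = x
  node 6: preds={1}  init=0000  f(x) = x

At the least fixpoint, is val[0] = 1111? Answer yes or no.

Worklist (11 pops):
  #1 pop 0: in=0001 → 1001 (was 0000); enqueue []
  #2 pop 1: in=0001 → 1111 (was 1110); enqueue []
  #3 pop 2: in=1001 → 1001 (was 0000); enqueue []
  #4 pop 3: in=0000 → 0011 (no change)
  #5 pop 4: in=1111 → 1011 (was 0000); enqueue [1]
  #6 pop 5: in=0000 → 0001 (no change)
  #7 pop 6: in=1111 → 1111 (was 0000); enqueue [0,2,4]
  #8 pop 1: in=1011 → 1111 (no change)
  #9 pop 0: in=1111 → 1111 (was 1001); enqueue []
  #10 pop 2: in=1111 → 1111 (was 1001); enqueue []
  #11 pop 4: in=1111 → 1011 (no change)

Fixpoint:
  val[0] = 1111
  val[1] = 1111
  val[2] = 1111
  val[3] = 0011
  val[4] = 1011
  val[5] = 0001
  val[6] = 1111

yes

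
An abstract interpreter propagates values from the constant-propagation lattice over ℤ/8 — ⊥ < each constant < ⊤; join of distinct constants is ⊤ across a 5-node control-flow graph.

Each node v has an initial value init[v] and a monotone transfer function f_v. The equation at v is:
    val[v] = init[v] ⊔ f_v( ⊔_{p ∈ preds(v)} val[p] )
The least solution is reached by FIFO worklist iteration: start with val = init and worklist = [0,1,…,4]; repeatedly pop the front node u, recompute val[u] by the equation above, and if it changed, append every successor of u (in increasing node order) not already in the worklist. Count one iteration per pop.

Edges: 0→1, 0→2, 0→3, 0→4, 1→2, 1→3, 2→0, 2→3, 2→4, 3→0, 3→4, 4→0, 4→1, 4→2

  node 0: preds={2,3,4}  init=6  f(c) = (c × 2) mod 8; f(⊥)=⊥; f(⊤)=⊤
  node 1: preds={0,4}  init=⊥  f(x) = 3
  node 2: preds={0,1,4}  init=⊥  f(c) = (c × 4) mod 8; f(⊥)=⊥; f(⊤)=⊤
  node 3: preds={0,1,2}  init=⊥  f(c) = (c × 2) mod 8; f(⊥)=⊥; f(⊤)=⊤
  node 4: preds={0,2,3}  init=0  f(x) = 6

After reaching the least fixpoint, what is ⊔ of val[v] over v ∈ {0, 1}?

Worklist (8 pops):
  #1 pop 0: in=0 → ⊤ (was 6); enqueue []
  #2 pop 1: in=⊤ → 3 (was ⊥); enqueue []
  #3 pop 2: in=⊤ → ⊤ (was ⊥); enqueue [0]
  #4 pop 3: in=⊤ → ⊤ (was ⊥); enqueue []
  #5 pop 4: in=⊤ → ⊤ (was 0); enqueue [1,2]
  #6 pop 0: in=⊤ → ⊤ (no change)
  #7 pop 1: in=⊤ → 3 (no change)
  #8 pop 2: in=⊤ → ⊤ (no change)

Fixpoint:
  val[0] = ⊤
  val[1] = 3
  val[2] = ⊤
  val[3] = ⊤
  val[4] = ⊤

⊤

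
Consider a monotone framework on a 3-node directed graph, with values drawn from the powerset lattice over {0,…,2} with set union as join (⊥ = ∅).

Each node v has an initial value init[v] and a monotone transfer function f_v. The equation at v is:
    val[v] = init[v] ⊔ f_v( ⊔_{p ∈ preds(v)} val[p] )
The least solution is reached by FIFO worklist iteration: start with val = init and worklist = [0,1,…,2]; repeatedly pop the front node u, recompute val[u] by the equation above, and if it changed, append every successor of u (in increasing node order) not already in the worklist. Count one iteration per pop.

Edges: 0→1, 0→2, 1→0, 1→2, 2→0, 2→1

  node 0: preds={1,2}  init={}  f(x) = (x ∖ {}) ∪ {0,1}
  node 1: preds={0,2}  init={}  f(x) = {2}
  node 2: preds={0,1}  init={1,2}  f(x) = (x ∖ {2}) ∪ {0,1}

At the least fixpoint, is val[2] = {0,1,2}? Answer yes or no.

Iteration log — 5 steps:
  step 1. node 0  ⊔preds={1,2}  new={0,1,2}  old={}  +wl: 
  step 2. node 1  ⊔preds={0,1,2}  new={2}  old={}  +wl: 0
  step 3. node 2  ⊔preds={0,1,2}  new={0,1,2}  old={1,2}  +wl: 1
  step 4. node 0  ⊔preds={0,1,2}  new={0,1,2}  stable
  step 5. node 1  ⊔preds={0,1,2}  new={2}  stable

Least fixpoint reached:
  node 0: {0,1,2}
  node 1: {2}
  node 2: {0,1,2}

yes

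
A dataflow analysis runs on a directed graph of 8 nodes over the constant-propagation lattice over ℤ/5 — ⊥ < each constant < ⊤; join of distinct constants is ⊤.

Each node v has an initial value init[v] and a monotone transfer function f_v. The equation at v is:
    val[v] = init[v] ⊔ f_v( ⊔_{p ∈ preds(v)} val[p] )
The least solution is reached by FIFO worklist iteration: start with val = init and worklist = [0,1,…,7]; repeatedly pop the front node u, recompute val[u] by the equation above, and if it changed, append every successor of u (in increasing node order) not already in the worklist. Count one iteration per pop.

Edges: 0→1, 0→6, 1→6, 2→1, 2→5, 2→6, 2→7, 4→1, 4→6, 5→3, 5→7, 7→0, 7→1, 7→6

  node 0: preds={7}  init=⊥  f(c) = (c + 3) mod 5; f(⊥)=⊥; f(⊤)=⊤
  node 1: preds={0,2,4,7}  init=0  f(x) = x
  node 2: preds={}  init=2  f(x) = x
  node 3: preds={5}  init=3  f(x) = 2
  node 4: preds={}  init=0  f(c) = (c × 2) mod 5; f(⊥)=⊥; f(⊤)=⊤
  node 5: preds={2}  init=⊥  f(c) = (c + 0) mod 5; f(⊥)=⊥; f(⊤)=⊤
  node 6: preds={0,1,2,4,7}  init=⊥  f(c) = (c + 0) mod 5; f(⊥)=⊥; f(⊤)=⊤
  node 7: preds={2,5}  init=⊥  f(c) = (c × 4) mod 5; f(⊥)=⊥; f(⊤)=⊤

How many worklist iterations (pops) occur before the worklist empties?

Iteration log — 12 steps:
  step 1. node 0  ⊔preds=⊥  new=⊥  stable
  step 2. node 1  ⊔preds=⊤  new=⊤  old=0  +wl: 
  step 3. node 2  ⊔preds=⊥  new=2  stable
  step 4. node 3  ⊔preds=⊥  new=⊤  old=3  +wl: 
  step 5. node 4  ⊔preds=⊥  new=0  stable
  step 6. node 5  ⊔preds=2  new=2  old=⊥  +wl: 3
  step 7. node 6  ⊔preds=⊤  new=⊤  old=⊥  +wl: 
  step 8. node 7  ⊔preds=2  new=3  old=⊥  +wl: 0,1,6
  step 9. node 3  ⊔preds=2  new=⊤  stable
  step 10. node 0  ⊔preds=3  new=1  old=⊥  +wl: 
  step 11. node 1  ⊔preds=⊤  new=⊤  stable
  step 12. node 6  ⊔preds=⊤  new=⊤  stable

Least fixpoint reached:
  node 0: 1
  node 1: ⊤
  node 2: 2
  node 3: ⊤
  node 4: 0
  node 5: 2
  node 6: ⊤
  node 7: 3

12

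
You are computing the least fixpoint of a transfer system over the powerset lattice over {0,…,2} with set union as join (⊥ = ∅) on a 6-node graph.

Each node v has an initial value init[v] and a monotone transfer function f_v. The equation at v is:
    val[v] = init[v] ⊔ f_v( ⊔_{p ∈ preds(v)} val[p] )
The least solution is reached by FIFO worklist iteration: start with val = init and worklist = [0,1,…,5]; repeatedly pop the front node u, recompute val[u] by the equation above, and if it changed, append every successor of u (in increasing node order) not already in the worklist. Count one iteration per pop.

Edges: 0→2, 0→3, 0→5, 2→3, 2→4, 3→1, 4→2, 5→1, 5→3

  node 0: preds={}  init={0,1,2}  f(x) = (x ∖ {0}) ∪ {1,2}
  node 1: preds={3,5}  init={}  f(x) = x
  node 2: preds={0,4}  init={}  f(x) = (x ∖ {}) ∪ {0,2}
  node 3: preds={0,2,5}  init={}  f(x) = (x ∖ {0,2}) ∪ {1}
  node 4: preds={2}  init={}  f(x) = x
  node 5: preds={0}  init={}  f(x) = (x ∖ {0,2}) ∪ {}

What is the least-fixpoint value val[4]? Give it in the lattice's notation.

Iteration log — 9 steps:
  step 1. node 0  ⊔preds={}  new={0,1,2}  stable
  step 2. node 1  ⊔preds={}  new={}  stable
  step 3. node 2  ⊔preds={0,1,2}  new={0,1,2}  old={}  +wl: 
  step 4. node 3  ⊔preds={0,1,2}  new={1}  old={}  +wl: 1
  step 5. node 4  ⊔preds={0,1,2}  new={0,1,2}  old={}  +wl: 2
  step 6. node 5  ⊔preds={0,1,2}  new={1}  old={}  +wl: 3
  step 7. node 1  ⊔preds={1}  new={1}  old={}  +wl: 
  step 8. node 2  ⊔preds={0,1,2}  new={0,1,2}  stable
  step 9. node 3  ⊔preds={0,1,2}  new={1}  stable

Least fixpoint reached:
  node 0: {0,1,2}
  node 1: {1}
  node 2: {0,1,2}
  node 3: {1}
  node 4: {0,1,2}
  node 5: {1}

{0,1,2}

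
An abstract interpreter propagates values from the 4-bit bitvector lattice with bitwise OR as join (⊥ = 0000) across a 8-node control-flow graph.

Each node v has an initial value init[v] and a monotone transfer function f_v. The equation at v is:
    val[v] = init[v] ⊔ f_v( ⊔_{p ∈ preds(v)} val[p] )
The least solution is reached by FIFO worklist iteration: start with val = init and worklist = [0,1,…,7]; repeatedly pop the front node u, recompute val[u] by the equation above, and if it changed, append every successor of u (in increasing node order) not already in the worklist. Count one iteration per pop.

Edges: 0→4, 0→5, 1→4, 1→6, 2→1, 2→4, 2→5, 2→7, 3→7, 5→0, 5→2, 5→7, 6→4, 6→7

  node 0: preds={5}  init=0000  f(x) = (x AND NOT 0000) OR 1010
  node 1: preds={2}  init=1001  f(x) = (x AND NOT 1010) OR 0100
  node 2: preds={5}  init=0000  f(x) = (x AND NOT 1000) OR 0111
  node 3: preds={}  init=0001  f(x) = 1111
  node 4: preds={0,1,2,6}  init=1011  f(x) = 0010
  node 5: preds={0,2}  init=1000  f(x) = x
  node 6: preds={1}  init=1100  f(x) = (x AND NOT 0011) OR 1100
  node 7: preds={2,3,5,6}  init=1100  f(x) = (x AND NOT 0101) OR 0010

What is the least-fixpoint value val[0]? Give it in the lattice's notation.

1111

Worklist (13 pops):
  #1 pop 0: in=1000 → 1010 (was 0000); enqueue []
  #2 pop 1: in=0000 → 1101 (was 1001); enqueue []
  #3 pop 2: in=1000 → 0111 (was 0000); enqueue [1]
  #4 pop 3: in=0000 → 1111 (was 0001); enqueue []
  #5 pop 4: in=1111 → 1011 (no change)
  #6 pop 5: in=1111 → 1111 (was 1000); enqueue [0,2]
  #7 pop 6: in=1101 → 1100 (no change)
  #8 pop 7: in=1111 → 1110 (was 1100); enqueue []
  #9 pop 1: in=0111 → 1101 (no change)
  #10 pop 0: in=1111 → 1111 (was 1010); enqueue [4,5]
  #11 pop 2: in=1111 → 0111 (no change)
  #12 pop 4: in=1111 → 1011 (no change)
  #13 pop 5: in=1111 → 1111 (no change)

Fixpoint:
  val[0] = 1111
  val[1] = 1101
  val[2] = 0111
  val[3] = 1111
  val[4] = 1011
  val[5] = 1111
  val[6] = 1100
  val[7] = 1110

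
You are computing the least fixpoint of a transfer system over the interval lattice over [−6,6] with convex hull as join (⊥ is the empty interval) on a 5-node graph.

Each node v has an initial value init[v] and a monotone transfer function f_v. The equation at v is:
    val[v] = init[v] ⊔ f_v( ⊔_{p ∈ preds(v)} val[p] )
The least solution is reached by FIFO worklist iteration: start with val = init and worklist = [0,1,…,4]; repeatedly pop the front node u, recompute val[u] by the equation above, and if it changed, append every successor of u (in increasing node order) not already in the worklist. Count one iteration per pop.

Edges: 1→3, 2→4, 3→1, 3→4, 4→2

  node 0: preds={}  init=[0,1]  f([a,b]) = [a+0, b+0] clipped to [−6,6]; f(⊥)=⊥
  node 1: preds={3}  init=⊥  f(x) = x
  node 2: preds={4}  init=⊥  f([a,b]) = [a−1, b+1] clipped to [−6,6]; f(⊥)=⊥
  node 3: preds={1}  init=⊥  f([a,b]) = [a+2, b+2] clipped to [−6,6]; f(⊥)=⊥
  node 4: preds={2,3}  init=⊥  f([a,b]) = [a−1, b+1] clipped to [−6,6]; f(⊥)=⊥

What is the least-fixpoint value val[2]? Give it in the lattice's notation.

Iteration log — 5 steps:
  step 1. node 0  ⊔preds=⊥  new=[0,1]  stable
  step 2. node 1  ⊔preds=⊥  new=⊥  stable
  step 3. node 2  ⊔preds=⊥  new=⊥  stable
  step 4. node 3  ⊔preds=⊥  new=⊥  stable
  step 5. node 4  ⊔preds=⊥  new=⊥  stable

Least fixpoint reached:
  node 0: [0,1]
  node 1: ⊥
  node 2: ⊥
  node 3: ⊥
  node 4: ⊥

⊥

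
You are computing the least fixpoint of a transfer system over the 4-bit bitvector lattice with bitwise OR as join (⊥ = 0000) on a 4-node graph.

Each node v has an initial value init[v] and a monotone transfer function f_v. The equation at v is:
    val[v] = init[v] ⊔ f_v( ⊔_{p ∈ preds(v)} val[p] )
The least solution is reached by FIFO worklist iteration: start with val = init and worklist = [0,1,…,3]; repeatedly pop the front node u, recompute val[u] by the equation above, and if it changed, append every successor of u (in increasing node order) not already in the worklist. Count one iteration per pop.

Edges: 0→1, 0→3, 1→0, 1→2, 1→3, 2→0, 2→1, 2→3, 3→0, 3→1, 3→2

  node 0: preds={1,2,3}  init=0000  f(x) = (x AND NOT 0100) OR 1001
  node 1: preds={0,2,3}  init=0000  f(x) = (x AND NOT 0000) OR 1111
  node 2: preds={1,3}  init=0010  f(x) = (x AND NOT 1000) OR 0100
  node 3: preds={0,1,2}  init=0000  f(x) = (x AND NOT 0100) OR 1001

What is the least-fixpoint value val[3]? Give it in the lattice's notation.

1011

Worklist (7 pops):
  #1 pop 0: in=0010 → 1011 (was 0000); enqueue []
  #2 pop 1: in=1011 → 1111 (was 0000); enqueue [0]
  #3 pop 2: in=1111 → 0111 (was 0010); enqueue [1]
  #4 pop 3: in=1111 → 1011 (was 0000); enqueue [2]
  #5 pop 0: in=1111 → 1011 (no change)
  #6 pop 1: in=1111 → 1111 (no change)
  #7 pop 2: in=1111 → 0111 (no change)

Fixpoint:
  val[0] = 1011
  val[1] = 1111
  val[2] = 0111
  val[3] = 1011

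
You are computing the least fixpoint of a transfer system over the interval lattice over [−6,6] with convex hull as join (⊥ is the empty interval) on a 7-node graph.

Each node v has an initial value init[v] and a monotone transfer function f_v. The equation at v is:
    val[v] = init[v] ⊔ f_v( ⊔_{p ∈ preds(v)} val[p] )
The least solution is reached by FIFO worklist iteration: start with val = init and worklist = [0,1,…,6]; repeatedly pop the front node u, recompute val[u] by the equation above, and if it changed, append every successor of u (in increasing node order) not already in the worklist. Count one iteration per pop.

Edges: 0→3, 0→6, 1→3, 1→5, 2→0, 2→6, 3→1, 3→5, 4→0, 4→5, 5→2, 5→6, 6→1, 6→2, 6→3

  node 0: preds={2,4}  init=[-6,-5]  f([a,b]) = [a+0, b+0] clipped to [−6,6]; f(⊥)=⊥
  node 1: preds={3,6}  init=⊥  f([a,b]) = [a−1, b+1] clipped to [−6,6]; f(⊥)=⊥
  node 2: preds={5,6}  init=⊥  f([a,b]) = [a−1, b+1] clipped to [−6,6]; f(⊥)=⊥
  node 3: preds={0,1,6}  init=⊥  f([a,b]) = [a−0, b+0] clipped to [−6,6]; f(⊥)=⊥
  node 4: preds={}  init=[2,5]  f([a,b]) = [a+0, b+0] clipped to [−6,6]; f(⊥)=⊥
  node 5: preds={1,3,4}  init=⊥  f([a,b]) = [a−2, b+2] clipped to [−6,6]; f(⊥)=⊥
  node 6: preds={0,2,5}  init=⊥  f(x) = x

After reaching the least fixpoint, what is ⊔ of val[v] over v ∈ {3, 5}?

Trace (15 dequeues):
  [1] u=0 | in [2,5] | out [-6,5] | prev [-6,-5] | push {}
  [2] u=1 | in ⊥ | out ⊥ | ==
  [3] u=2 | in ⊥ | out ⊥ | ==
  [4] u=3 | in [-6,5] | out [-6,5] | prev ⊥ | push {1}
  [5] u=4 | in ⊥ | out [2,5] | ==
  [6] u=5 | in [-6,5] | out [-6,6] | prev ⊥ | push {2}
  [7] u=6 | in [-6,6] | out [-6,6] | prev ⊥ | push {3}
  [8] u=1 | in [-6,6] | out [-6,6] | prev ⊥ | push {5}
  [9] u=2 | in [-6,6] | out [-6,6] | prev ⊥ | push {0,6}
  [10] u=3 | in [-6,6] | out [-6,6] | prev [-6,5] | push {1}
  [11] u=5 | in [-6,6] | out [-6,6] | ==
  [12] u=0 | in [-6,6] | out [-6,6] | prev [-6,5] | push {3}
  [13] u=6 | in [-6,6] | out [-6,6] | ==
  [14] u=1 | in [-6,6] | out [-6,6] | ==
  [15] u=3 | in [-6,6] | out [-6,6] | ==

Converged values:
  [0] [-6,6]
  [1] [-6,6]
  [2] [-6,6]
  [3] [-6,6]
  [4] [2,5]
  [5] [-6,6]
  [6] [-6,6]

[-6,6]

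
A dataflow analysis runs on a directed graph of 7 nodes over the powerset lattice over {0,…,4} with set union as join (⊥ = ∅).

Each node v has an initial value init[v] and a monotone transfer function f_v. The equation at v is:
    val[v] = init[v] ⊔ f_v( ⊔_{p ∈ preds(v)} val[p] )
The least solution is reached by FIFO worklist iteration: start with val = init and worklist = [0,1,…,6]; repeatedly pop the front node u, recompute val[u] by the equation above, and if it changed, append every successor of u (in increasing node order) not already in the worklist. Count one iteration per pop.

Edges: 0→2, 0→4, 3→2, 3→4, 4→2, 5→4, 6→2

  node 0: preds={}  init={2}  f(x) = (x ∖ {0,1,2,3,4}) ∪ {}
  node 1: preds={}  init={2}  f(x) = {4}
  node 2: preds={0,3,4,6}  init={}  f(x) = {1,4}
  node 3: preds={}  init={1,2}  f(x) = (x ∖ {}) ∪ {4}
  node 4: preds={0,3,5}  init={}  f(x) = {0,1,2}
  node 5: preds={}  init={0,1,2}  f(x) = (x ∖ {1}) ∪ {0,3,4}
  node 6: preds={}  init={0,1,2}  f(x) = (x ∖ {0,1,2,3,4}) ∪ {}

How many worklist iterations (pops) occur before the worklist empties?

Worklist (9 pops):
  #1 pop 0: in={} → {2} (no change)
  #2 pop 1: in={} → {2,4} (was {2}); enqueue []
  #3 pop 2: in={0,1,2} → {1,4} (was {}); enqueue []
  #4 pop 3: in={} → {1,2,4} (was {1,2}); enqueue [2]
  #5 pop 4: in={0,1,2,4} → {0,1,2} (was {}); enqueue []
  #6 pop 5: in={} → {0,1,2,3,4} (was {0,1,2}); enqueue [4]
  #7 pop 6: in={} → {0,1,2} (no change)
  #8 pop 2: in={0,1,2,4} → {1,4} (no change)
  #9 pop 4: in={0,1,2,3,4} → {0,1,2} (no change)

Fixpoint:
  val[0] = {2}
  val[1] = {2,4}
  val[2] = {1,4}
  val[3] = {1,2,4}
  val[4] = {0,1,2}
  val[5] = {0,1,2,3,4}
  val[6] = {0,1,2}

9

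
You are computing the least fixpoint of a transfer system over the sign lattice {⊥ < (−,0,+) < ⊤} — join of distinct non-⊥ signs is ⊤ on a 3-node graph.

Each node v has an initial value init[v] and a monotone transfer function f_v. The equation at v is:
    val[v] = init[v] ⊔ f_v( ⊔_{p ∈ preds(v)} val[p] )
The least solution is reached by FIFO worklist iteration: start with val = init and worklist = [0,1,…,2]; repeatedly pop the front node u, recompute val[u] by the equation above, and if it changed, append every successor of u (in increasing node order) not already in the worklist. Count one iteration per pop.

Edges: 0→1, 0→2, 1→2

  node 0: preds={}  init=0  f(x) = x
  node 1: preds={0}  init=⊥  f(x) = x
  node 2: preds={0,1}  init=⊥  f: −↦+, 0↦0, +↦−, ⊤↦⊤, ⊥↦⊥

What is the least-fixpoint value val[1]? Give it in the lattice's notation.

Trace (3 dequeues):
  [1] u=0 | in ⊥ | out 0 | ==
  [2] u=1 | in 0 | out 0 | prev ⊥ | push {}
  [3] u=2 | in 0 | out 0 | prev ⊥ | push {}

Converged values:
  [0] 0
  [1] 0
  [2] 0

0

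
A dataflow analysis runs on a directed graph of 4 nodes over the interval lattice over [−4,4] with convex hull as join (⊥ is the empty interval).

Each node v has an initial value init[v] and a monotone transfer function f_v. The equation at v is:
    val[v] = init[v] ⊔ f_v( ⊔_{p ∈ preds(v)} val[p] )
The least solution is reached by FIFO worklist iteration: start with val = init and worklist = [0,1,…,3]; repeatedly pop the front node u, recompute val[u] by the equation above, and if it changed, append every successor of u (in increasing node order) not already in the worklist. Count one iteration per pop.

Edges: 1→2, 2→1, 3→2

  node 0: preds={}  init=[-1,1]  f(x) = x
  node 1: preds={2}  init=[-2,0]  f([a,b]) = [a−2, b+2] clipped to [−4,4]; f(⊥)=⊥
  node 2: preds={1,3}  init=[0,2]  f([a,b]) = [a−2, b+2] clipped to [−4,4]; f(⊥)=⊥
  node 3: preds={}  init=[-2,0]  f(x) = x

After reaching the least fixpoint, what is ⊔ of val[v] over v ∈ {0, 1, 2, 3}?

Trace (6 dequeues):
  [1] u=0 | in ⊥ | out [-1,1] | ==
  [2] u=1 | in [0,2] | out [-2,4] | prev [-2,0] | push {}
  [3] u=2 | in [-2,4] | out [-4,4] | prev [0,2] | push {1}
  [4] u=3 | in ⊥ | out [-2,0] | ==
  [5] u=1 | in [-4,4] | out [-4,4] | prev [-2,4] | push {2}
  [6] u=2 | in [-4,4] | out [-4,4] | ==

Converged values:
  [0] [-1,1]
  [1] [-4,4]
  [2] [-4,4]
  [3] [-2,0]

[-4,4]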